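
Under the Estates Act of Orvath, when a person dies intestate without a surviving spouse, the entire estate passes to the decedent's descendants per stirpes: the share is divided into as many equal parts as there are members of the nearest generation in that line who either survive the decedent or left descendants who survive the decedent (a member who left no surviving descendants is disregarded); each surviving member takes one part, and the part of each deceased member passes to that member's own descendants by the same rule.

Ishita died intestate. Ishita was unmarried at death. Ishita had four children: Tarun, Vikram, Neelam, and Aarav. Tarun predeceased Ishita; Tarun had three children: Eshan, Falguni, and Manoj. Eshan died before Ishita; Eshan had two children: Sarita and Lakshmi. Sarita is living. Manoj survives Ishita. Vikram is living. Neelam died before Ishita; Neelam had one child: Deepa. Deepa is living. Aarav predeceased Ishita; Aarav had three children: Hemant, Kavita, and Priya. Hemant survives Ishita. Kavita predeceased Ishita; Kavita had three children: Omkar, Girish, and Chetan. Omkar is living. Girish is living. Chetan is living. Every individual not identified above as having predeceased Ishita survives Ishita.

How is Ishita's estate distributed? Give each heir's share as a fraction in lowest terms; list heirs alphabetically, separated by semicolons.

There is no surviving spouse, so the entire estate passes to Ishita's descendants per stirpes.
The estate is divided into 4 equal shares of 1/4 among Tarun, Vikram, Neelam, Aarav.
Tarun predeceased; the 1/4 allotted to Tarun's branch passes to Tarun's issue by representation.
The 1/4 is divided into 3 equal shares of 1/12 among Eshan, Falguni, Manoj.
Eshan predeceased; the 1/12 allotted to Eshan's branch passes to Eshan's issue by representation.
The 1/12 is divided into 2 equal shares of 1/24 among Sarita, Lakshmi.
Sarita is living and takes 1/24.
Lakshmi is living and takes 1/24.
Falguni is living and takes 1/12.
Manoj is living and takes 1/12.
Vikram is living and takes 1/4.
Neelam predeceased; the 1/4 allotted to Neelam's branch passes to Neelam's issue by representation.
Deepa is the sole taker at this level and receives the full 1/4.
Aarav predeceased; the 1/4 allotted to Aarav's branch passes to Aarav's issue by representation.
The 1/4 is divided into 3 equal shares of 1/12 among Hemant, Kavita, Priya.
Hemant is living and takes 1/12.
Kavita predeceased; the 1/12 allotted to Kavita's branch passes to Kavita's issue by representation.
The 1/12 is divided into 3 equal shares of 1/36 among Omkar, Girish, Chetan.
Omkar is living and takes 1/36.
Girish is living and takes 1/36.
Chetan is living and takes 1/36.
Priya is living and takes 1/12.

Chetan 1/36; Deepa 1/4; Falguni 1/12; Girish 1/36; Hemant 1/12; Lakshmi 1/24; Manoj 1/12; Omkar 1/36; Priya 1/12; Sarita 1/24; Vikram 1/4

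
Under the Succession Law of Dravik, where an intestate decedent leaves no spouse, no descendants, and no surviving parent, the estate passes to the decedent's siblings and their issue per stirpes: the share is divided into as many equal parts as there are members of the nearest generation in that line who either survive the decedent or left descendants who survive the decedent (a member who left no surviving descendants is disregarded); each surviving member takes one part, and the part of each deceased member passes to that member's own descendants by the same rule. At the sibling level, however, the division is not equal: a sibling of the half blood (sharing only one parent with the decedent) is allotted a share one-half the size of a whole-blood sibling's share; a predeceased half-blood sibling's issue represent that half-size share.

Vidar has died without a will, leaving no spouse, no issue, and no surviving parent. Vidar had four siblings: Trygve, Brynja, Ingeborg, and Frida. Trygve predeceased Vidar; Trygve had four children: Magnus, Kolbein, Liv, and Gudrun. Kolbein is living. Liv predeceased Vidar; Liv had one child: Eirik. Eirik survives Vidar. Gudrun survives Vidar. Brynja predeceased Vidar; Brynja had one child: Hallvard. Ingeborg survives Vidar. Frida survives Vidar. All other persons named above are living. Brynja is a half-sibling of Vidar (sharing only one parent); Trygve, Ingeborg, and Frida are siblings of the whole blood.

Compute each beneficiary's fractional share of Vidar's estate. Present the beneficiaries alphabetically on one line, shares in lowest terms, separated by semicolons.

No spouse, descendants, or parent survives, so the estate passes to Vidar's siblings per stirpes.
Half-blood siblings count for one-half the weight of whole-blood siblings at the initial division.
Dividing 1 in proportion to weights (total weight 7/2): Trygve (weight 1) → 2/7; Brynja (weight 1/2) → 1/7; Ingeborg (weight 1) → 2/7; Frida (weight 1) → 2/7.
Trygve predeceased; the 2/7 allotted to Trygve's branch passes to Trygve's issue by representation.
The 2/7 is divided into 4 equal shares of 1/14 among Magnus, Kolbein, Liv, Gudrun.
Magnus is living and takes 1/14.
Kolbein is living and takes 1/14.
Liv predeceased; the 1/14 allotted to Liv's branch passes to Liv's issue by representation.
Eirik is the sole taker at this level and receives the full 1/14.
Gudrun is living and takes 1/14.
Brynja predeceased; the 1/7 allotted to Brynja's branch passes to Brynja's issue by representation.
Hallvard is the sole taker at this level and receives the full 1/7.
Ingeborg is living and takes 2/7.
Frida is living and takes 2/7.

Eirik 1/14; Frida 2/7; Gudrun 1/14; Hallvard 1/7; Ingeborg 2/7; Kolbein 1/14; Magnus 1/14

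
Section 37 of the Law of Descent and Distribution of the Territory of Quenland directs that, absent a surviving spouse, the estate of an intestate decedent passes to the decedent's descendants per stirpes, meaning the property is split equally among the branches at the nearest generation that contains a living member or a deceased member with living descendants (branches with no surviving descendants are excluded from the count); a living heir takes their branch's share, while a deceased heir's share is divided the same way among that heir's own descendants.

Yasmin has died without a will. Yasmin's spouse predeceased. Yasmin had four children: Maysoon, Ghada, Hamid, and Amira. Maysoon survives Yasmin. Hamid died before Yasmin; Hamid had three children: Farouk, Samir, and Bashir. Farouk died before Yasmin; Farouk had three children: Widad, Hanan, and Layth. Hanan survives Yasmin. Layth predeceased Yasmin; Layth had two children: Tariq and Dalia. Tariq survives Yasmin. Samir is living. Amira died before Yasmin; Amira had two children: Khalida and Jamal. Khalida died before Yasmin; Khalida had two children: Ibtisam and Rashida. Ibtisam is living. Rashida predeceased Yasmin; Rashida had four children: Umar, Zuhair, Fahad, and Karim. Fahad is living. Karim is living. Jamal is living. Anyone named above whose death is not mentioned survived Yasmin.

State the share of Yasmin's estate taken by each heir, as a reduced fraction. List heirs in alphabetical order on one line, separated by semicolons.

There is no surviving spouse, so the entire estate passes to Yasmin's descendants per stirpes.
The estate is divided into 4 equal shares of 1/4 among Maysoon, Ghada, Hamid, Amira.
Maysoon is living and takes 1/4.
Ghada is living and takes 1/4.
Hamid predeceased; the 1/4 allotted to Hamid's branch passes to Hamid's issue by representation.
The 1/4 is divided into 3 equal shares of 1/12 among Farouk, Samir, Bashir.
Farouk predeceased; the 1/12 allotted to Farouk's branch passes to Farouk's issue by representation.
The 1/12 is divided into 3 equal shares of 1/36 among Widad, Hanan, Layth.
Widad is living and takes 1/36.
Hanan is living and takes 1/36.
Layth predeceased; the 1/36 allotted to Layth's branch passes to Layth's issue by representation.
The 1/36 is divided into 2 equal shares of 1/72 among Tariq, Dalia.
Tariq is living and takes 1/72.
Dalia is living and takes 1/72.
Samir is living and takes 1/12.
Bashir is living and takes 1/12.
Amira predeceased; the 1/4 allotted to Amira's branch passes to Amira's issue by representation.
The 1/4 is divided into 2 equal shares of 1/8 among Khalida, Jamal.
Khalida predeceased; the 1/8 allotted to Khalida's branch passes to Khalida's issue by representation.
The 1/8 is divided into 2 equal shares of 1/16 among Ibtisam, Rashida.
Ibtisam is living and takes 1/16.
Rashida predeceased; the 1/16 allotted to Rashida's branch passes to Rashida's issue by representation.
The 1/16 is divided into 4 equal shares of 1/64 among Umar, Zuhair, Fahad, Karim.
Umar is living and takes 1/64.
Zuhair is living and takes 1/64.
Fahad is living and takes 1/64.
Karim is living and takes 1/64.
Jamal is living and takes 1/8.

Bashir 1/12; Dalia 1/72; Fahad 1/64; Ghada 1/4; Hanan 1/36; Ibtisam 1/16; Jamal 1/8; Karim 1/64; Maysoon 1/4; Samir 1/12; Tariq 1/72; Umar 1/64; Widad 1/36; Zuhair 1/64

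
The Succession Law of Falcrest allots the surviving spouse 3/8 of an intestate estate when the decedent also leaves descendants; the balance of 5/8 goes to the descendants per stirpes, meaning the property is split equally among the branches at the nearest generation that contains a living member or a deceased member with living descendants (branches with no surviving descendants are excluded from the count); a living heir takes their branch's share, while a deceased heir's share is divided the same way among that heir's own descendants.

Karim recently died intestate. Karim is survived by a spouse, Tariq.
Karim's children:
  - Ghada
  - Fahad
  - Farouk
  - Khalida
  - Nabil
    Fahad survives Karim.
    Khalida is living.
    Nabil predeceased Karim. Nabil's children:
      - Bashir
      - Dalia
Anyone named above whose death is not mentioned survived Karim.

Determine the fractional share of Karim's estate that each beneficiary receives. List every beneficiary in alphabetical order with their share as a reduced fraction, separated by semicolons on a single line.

Tariq, as surviving spouse, takes 3/8.
The remaining 5/8 passes to Karim's descendants per stirpes.
The 5/8 is divided into 5 equal shares of 1/8 among Ghada, Fahad, Farouk, Khalida, Nabil.
Ghada is living and takes 1/8.
Fahad is living and takes 1/8.
Farouk is living and takes 1/8.
Khalida is living and takes 1/8.
Nabil predeceased; the 1/8 allotted to Nabil's branch passes to Nabil's issue by representation.
The 1/8 is divided into 2 equal shares of 1/16 among Bashir, Dalia.
Bashir is living and takes 1/16.
Dalia is living and takes 1/16.

Bashir 1/16; Dalia 1/16; Fahad 1/8; Farouk 1/8; Ghada 1/8; Khalida 1/8; Tariq 3/8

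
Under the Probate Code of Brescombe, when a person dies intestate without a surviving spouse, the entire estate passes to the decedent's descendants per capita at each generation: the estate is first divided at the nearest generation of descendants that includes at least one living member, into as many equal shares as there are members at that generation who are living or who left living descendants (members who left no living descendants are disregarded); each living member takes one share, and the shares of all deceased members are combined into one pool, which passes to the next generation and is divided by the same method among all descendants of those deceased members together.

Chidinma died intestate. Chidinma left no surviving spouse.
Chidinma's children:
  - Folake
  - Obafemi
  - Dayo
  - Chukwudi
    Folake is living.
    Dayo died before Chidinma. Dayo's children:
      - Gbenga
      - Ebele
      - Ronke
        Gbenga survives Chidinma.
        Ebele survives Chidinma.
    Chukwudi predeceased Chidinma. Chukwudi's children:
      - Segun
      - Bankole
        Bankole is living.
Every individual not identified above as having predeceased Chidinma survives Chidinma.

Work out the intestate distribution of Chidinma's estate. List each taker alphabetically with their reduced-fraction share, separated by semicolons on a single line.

Bankole 1/10; Ebele 1/10; Folake 1/4; Gbenga 1/10; Obafemi 1/4; Ronke 1/10; Segun 1/10

There is no surviving spouse, so the entire estate passes to Chidinma's descendants per capita at each generation.
At generation 1 (Folake, Obafemi, Dayo, Chukwudi) there are 4 shares of (1)/4 = 1/4 each.
Living: Folake and Obafemi — each takes 1/4.
Deceased: Dayo and Chukwudi. Their combined 1/2 is pooled and carried to generation 2.
At generation 2 (Gbenga, Ebele, Ronke, Segun, Bankole) there are 5 shares of (1/2)/5 = 1/10 each.
Living: Gbenga, Ebele, Ronke, Segun, and Bankole — each takes 1/10.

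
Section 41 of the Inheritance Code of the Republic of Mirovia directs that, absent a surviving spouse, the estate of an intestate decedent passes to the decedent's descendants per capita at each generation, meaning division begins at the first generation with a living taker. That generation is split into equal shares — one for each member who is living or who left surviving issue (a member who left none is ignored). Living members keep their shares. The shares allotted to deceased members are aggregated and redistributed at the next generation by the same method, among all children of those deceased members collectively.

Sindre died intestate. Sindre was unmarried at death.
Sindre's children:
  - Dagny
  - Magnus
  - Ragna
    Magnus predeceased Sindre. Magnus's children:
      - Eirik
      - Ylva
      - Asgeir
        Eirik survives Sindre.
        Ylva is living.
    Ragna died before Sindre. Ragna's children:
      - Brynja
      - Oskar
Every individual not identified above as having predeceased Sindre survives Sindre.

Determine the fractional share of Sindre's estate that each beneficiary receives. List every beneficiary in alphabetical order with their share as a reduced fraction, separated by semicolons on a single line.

There is no surviving spouse, so the entire estate passes to Sindre's descendants per capita at each generation.
At generation 1 (Dagny, Magnus, Ragna) there are 3 shares of (1)/3 = 1/3 each.
Living: Dagny — each takes 1/3.
Deceased: Magnus and Ragna. Their combined 2/3 is pooled and carried to generation 2.
At generation 2 (Eirik, Ylva, Asgeir, Brynja, Oskar) there are 5 shares of (2/3)/5 = 2/15 each.
Living: Eirik, Ylva, Asgeir, Brynja, and Oskar — each takes 2/15.

Asgeir 2/15; Brynja 2/15; Dagny 1/3; Eirik 2/15; Oskar 2/15; Ylva 2/15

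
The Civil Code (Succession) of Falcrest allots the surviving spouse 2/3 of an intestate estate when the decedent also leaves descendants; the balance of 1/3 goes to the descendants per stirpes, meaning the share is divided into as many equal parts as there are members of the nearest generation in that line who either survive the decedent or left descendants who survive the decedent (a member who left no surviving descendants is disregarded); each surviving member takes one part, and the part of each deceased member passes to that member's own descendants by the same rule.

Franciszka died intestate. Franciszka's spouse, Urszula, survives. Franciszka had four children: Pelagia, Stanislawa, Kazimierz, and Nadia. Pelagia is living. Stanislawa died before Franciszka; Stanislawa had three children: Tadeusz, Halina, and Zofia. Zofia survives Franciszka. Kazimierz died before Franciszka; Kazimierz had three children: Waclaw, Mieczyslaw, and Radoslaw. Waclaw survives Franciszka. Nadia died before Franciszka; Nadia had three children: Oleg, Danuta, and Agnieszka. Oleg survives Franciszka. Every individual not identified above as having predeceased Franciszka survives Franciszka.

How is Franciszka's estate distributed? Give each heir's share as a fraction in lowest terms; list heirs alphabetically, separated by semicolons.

Urszula, as surviving spouse, takes 2/3.
The remaining 1/3 passes to Franciszka's descendants per stirpes.
The 1/3 is divided into 4 equal shares of 1/12 among Pelagia, Stanislawa, Kazimierz, Nadia.
Pelagia is living and takes 1/12.
Stanislawa predeceased; the 1/12 allotted to Stanislawa's branch passes to Stanislawa's issue by representation.
The 1/12 is divided into 3 equal shares of 1/36 among Tadeusz, Halina, Zofia.
Tadeusz is living and takes 1/36.
Halina is living and takes 1/36.
Zofia is living and takes 1/36.
Kazimierz predeceased; the 1/12 allotted to Kazimierz's branch passes to Kazimierz's issue by representation.
The 1/12 is divided into 3 equal shares of 1/36 among Waclaw, Mieczyslaw, Radoslaw.
Waclaw is living and takes 1/36.
Mieczyslaw is living and takes 1/36.
Radoslaw is living and takes 1/36.
Nadia predeceased; the 1/12 allotted to Nadia's branch passes to Nadia's issue by representation.
The 1/12 is divided into 3 equal shares of 1/36 among Oleg, Danuta, Agnieszka.
Oleg is living and takes 1/36.
Danuta is living and takes 1/36.
Agnieszka is living and takes 1/36.

Agnieszka 1/36; Danuta 1/36; Halina 1/36; Mieczyslaw 1/36; Oleg 1/36; Pelagia 1/12; Radoslaw 1/36; Tadeusz 1/36; Urszula 2/3; Waclaw 1/36; Zofia 1/36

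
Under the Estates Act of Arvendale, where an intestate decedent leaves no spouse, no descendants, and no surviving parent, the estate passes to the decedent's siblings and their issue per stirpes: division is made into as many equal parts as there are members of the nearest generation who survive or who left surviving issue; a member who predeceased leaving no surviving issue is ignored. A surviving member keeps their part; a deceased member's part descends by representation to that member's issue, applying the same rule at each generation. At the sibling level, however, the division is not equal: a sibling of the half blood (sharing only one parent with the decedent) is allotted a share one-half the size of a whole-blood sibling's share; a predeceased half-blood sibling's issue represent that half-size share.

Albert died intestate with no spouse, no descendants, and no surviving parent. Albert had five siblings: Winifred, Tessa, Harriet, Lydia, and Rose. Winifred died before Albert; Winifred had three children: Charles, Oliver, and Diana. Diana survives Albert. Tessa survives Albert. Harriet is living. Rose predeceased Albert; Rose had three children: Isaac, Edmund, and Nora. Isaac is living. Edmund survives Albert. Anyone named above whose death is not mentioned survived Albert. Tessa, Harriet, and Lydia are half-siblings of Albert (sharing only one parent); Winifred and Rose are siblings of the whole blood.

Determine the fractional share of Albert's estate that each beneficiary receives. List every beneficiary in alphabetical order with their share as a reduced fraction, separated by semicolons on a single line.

Charles 2/21; Diana 2/21; Edmund 2/21; Harriet 1/7; Isaac 2/21; Lydia 1/7; Nora 2/21; Oliver 2/21; Tessa 1/7

No spouse, descendants, or parent survives, so the estate passes to Albert's siblings per stirpes.
Half-blood siblings count for one-half the weight of whole-blood siblings at the initial division.
Dividing 1 in proportion to weights (total weight 7/2): Winifred (weight 1) → 2/7; Tessa (weight 1/2) → 1/7; Harriet (weight 1/2) → 1/7; Lydia (weight 1/2) → 1/7; Rose (weight 1) → 2/7.
Winifred predeceased; the 2/7 allotted to Winifred's branch passes to Winifred's issue by representation.
The 2/7 is divided into 3 equal shares of 2/21 among Charles, Oliver, Diana.
Charles is living and takes 2/21.
Oliver is living and takes 2/21.
Diana is living and takes 2/21.
Tessa is living and takes 1/7.
Harriet is living and takes 1/7.
Lydia is living and takes 1/7.
Rose predeceased; the 2/7 allotted to Rose's branch passes to Rose's issue by representation.
The 2/7 is divided into 3 equal shares of 2/21 among Isaac, Edmund, Nora.
Isaac is living and takes 2/21.
Edmund is living and takes 2/21.
Nora is living and takes 2/21.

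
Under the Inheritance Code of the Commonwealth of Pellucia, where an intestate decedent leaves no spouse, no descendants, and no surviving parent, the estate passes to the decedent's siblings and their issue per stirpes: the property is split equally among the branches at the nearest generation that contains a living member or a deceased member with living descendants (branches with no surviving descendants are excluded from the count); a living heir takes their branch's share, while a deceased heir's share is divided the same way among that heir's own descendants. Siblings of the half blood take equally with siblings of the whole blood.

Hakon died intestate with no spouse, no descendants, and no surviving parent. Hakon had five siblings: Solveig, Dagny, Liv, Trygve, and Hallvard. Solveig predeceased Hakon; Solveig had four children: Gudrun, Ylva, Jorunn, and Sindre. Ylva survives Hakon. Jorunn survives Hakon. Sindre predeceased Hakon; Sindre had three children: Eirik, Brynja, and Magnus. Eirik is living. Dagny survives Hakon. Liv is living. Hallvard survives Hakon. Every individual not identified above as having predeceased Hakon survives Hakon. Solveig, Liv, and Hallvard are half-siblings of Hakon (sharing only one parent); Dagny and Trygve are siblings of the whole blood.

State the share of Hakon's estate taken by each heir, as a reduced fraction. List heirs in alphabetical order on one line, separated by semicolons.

Brynja 1/60; Dagny 1/5; Eirik 1/60; Gudrun 1/20; Hallvard 1/5; Jorunn 1/20; Liv 1/5; Magnus 1/60; Trygve 1/5; Ylva 1/20

No spouse, descendants, or parent survives, so the estate passes to Hakon's siblings per stirpes.
Half-blood and whole-blood siblings take equally under the stated rule.
The estate is divided into 5 equal shares of 1/5 among Solveig, Dagny, Liv, Trygve, Hallvard.
Solveig predeceased; the 1/5 allotted to Solveig's branch passes to Solveig's issue by representation.
The 1/5 is divided into 4 equal shares of 1/20 among Gudrun, Ylva, Jorunn, Sindre.
Gudrun is living and takes 1/20.
Ylva is living and takes 1/20.
Jorunn is living and takes 1/20.
Sindre predeceased; the 1/20 allotted to Sindre's branch passes to Sindre's issue by representation.
The 1/20 is divided into 3 equal shares of 1/60 among Eirik, Brynja, Magnus.
Eirik is living and takes 1/60.
Brynja is living and takes 1/60.
Magnus is living and takes 1/60.
Dagny is living and takes 1/5.
Liv is living and takes 1/5.
Trygve is living and takes 1/5.
Hallvard is living and takes 1/5.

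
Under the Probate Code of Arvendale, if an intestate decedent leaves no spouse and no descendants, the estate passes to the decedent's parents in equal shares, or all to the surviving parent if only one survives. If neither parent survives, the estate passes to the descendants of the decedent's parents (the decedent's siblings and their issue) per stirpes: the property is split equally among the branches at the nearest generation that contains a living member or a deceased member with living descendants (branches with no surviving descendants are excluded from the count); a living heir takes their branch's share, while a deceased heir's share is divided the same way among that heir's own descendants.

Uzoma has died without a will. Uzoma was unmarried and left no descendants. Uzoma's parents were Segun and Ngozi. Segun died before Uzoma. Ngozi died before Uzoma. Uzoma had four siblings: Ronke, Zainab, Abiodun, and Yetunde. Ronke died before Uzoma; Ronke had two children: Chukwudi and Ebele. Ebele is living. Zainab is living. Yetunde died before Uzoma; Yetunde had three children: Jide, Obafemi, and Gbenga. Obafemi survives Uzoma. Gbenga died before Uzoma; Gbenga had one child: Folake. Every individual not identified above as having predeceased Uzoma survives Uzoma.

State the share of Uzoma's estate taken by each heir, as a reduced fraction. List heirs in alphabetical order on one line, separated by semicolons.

Neither parent survives and there are no descendants, so the estate passes to Uzoma's siblings and their issue per stirpes.
The estate is divided into 4 equal shares of 1/4 among Ronke, Zainab, Abiodun, Yetunde.
Ronke predeceased; the 1/4 allotted to Ronke's branch passes to Ronke's issue by representation.
The 1/4 is divided into 2 equal shares of 1/8 among Chukwudi, Ebele.
Chukwudi is living and takes 1/8.
Ebele is living and takes 1/8.
Zainab is living and takes 1/4.
Abiodun is living and takes 1/4.
Yetunde predeceased; the 1/4 allotted to Yetunde's branch passes to Yetunde's issue by representation.
The 1/4 is divided into 3 equal shares of 1/12 among Jide, Obafemi, Gbenga.
Jide is living and takes 1/12.
Obafemi is living and takes 1/12.
Gbenga predeceased; the 1/12 allotted to Gbenga's branch passes to Gbenga's issue by representation.
Folake is the sole taker at this level and receives the full 1/12.

Abiodun 1/4; Chukwudi 1/8; Ebele 1/8; Folake 1/12; Jide 1/12; Obafemi 1/12; Zainab 1/4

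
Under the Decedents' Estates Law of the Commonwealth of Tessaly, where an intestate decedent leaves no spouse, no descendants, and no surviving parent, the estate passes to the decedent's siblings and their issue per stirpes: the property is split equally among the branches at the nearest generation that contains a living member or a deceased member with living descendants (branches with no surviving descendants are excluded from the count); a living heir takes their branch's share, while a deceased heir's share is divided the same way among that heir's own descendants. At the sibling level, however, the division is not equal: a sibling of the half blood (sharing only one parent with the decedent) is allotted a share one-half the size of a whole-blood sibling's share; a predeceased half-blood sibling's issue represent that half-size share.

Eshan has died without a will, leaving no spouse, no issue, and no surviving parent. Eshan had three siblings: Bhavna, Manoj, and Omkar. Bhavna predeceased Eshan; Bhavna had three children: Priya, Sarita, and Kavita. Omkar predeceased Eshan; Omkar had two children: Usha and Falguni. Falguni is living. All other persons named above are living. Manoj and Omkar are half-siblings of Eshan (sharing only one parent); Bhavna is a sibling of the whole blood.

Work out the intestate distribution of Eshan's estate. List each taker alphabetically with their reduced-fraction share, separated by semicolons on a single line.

Falguni 1/8; Kavita 1/6; Manoj 1/4; Priya 1/6; Sarita 1/6; Usha 1/8

No spouse, descendants, or parent survives, so the estate passes to Eshan's siblings per stirpes.
Half-blood siblings count for one-half the weight of whole-blood siblings at the initial division.
Dividing 1 in proportion to weights (total weight 2): Bhavna (weight 1) → 1/2; Manoj (weight 1/2) → 1/4; Omkar (weight 1/2) → 1/4.
Bhavna predeceased; the 1/2 allotted to Bhavna's branch passes to Bhavna's issue by representation.
The 1/2 is divided into 3 equal shares of 1/6 among Priya, Sarita, Kavita.
Priya is living and takes 1/6.
Sarita is living and takes 1/6.
Kavita is living and takes 1/6.
Manoj is living and takes 1/4.
Omkar predeceased; the 1/4 allotted to Omkar's branch passes to Omkar's issue by representation.
The 1/4 is divided into 2 equal shares of 1/8 among Usha, Falguni.
Usha is living and takes 1/8.
Falguni is living and takes 1/8.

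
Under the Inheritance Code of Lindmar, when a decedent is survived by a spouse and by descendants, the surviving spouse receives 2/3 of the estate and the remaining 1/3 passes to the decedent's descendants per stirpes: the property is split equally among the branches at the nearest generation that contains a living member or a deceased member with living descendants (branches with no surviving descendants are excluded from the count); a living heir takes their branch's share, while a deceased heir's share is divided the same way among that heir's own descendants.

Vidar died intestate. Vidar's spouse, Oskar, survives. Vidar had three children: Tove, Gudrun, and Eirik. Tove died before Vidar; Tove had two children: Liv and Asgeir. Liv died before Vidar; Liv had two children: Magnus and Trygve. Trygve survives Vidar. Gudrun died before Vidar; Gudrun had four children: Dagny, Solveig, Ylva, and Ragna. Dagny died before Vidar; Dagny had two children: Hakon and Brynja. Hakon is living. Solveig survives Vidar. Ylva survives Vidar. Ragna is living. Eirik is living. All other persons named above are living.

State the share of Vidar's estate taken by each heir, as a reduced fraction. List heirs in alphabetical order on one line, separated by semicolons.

Oskar, as surviving spouse, takes 2/3.
The remaining 1/3 passes to Vidar's descendants per stirpes.
The 1/3 is divided into 3 equal shares of 1/9 among Tove, Gudrun, Eirik.
Tove predeceased; the 1/9 allotted to Tove's branch passes to Tove's issue by representation.
The 1/9 is divided into 2 equal shares of 1/18 among Liv, Asgeir.
Liv predeceased; the 1/18 allotted to Liv's branch passes to Liv's issue by representation.
The 1/18 is divided into 2 equal shares of 1/36 among Magnus, Trygve.
Magnus is living and takes 1/36.
Trygve is living and takes 1/36.
Asgeir is living and takes 1/18.
Gudrun predeceased; the 1/9 allotted to Gudrun's branch passes to Gudrun's issue by representation.
The 1/9 is divided into 4 equal shares of 1/36 among Dagny, Solveig, Ylva, Ragna.
Dagny predeceased; the 1/36 allotted to Dagny's branch passes to Dagny's issue by representation.
The 1/36 is divided into 2 equal shares of 1/72 among Hakon, Brynja.
Hakon is living and takes 1/72.
Brynja is living and takes 1/72.
Solveig is living and takes 1/36.
Ylva is living and takes 1/36.
Ragna is living and takes 1/36.
Eirik is living and takes 1/9.

Asgeir 1/18; Brynja 1/72; Eirik 1/9; Hakon 1/72; Magnus 1/36; Oskar 2/3; Ragna 1/36; Solveig 1/36; Trygve 1/36; Ylva 1/36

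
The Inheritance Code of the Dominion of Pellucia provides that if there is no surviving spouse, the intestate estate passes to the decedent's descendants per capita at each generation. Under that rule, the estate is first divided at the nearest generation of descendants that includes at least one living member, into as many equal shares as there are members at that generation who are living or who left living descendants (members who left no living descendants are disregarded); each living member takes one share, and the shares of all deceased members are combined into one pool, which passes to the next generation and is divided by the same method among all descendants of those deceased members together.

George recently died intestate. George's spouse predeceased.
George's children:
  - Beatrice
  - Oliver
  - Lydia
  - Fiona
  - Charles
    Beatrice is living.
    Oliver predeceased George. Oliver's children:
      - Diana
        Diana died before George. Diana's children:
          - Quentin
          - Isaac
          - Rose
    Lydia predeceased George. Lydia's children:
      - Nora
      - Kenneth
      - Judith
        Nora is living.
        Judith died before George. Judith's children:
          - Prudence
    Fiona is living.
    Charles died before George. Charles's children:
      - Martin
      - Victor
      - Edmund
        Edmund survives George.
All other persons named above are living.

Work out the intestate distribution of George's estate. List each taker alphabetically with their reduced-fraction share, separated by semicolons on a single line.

Beatrice 1/5; Edmund 3/35; Fiona 1/5; Isaac 3/70; Kenneth 3/35; Martin 3/35; Nora 3/35; Prudence 3/70; Quentin 3/70; Rose 3/70; Victor 3/35

There is no surviving spouse, so the entire estate passes to George's descendants per capita at each generation.
At generation 1 (Beatrice, Oliver, Lydia, Fiona, Charles) there are 5 shares of (1)/5 = 1/5 each.
Living: Beatrice and Fiona — each takes 1/5.
Deceased: Oliver, Lydia, and Charles. Their combined 3/5 is pooled and carried to generation 2.
At generation 2 (Diana, Nora, Kenneth, Judith, Martin, Victor, Edmund) there are 7 shares of (3/5)/7 = 3/35 each.
Living: Nora, Kenneth, Martin, Victor, and Edmund — each takes 3/35.
Deceased: Diana and Judith. Their combined 6/35 is pooled and carried to generation 3.
At generation 3 (Quentin, Isaac, Rose, Prudence) there are 4 shares of (6/35)/4 = 3/70 each.
Living: Quentin, Isaac, Rose, and Prudence — each takes 3/70.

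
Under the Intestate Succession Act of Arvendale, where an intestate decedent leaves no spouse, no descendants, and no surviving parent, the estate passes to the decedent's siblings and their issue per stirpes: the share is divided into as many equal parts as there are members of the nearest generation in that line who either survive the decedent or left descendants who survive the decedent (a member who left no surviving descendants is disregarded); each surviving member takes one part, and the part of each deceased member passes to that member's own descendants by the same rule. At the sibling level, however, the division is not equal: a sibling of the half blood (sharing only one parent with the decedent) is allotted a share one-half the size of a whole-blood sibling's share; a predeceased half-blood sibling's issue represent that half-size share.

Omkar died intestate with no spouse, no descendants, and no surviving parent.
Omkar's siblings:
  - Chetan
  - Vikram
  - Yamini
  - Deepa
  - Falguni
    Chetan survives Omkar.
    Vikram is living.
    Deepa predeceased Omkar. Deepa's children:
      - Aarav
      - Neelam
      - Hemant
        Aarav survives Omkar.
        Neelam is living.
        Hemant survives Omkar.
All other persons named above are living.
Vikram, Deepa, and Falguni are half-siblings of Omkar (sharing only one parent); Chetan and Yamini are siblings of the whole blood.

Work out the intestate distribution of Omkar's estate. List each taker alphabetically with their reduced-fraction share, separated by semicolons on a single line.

No spouse, descendants, or parent survives, so the estate passes to Omkar's siblings per stirpes.
Half-blood siblings count for one-half the weight of whole-blood siblings at the initial division.
Dividing 1 in proportion to weights (total weight 7/2): Chetan (weight 1) → 2/7; Vikram (weight 1/2) → 1/7; Yamini (weight 1) → 2/7; Deepa (weight 1/2) → 1/7; Falguni (weight 1/2) → 1/7.
Chetan is living and takes 2/7.
Vikram is living and takes 1/7.
Yamini is living and takes 2/7.
Deepa predeceased; the 1/7 allotted to Deepa's branch passes to Deepa's issue by representation.
The 1/7 is divided into 3 equal shares of 1/21 among Aarav, Neelam, Hemant.
Aarav is living and takes 1/21.
Neelam is living and takes 1/21.
Hemant is living and takes 1/21.
Falguni is living and takes 1/7.

Aarav 1/21; Chetan 2/7; Falguni 1/7; Hemant 1/21; Neelam 1/21; Vikram 1/7; Yamini 2/7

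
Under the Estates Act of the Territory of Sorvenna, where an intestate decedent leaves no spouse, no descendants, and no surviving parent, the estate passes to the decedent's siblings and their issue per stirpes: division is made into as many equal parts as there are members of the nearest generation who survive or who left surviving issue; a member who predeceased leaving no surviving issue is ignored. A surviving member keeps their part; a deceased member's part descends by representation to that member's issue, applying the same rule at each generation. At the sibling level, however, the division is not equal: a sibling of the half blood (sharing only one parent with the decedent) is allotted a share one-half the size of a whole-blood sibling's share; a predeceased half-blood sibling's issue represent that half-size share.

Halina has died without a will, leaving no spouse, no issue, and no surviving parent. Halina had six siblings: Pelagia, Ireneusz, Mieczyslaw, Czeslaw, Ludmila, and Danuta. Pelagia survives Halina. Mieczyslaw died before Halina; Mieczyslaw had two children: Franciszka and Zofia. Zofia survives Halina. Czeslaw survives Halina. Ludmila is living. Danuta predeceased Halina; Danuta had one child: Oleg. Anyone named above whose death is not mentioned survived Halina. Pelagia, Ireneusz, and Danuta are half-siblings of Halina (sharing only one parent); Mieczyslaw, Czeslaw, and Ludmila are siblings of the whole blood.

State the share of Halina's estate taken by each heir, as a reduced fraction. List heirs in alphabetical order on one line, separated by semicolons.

No spouse, descendants, or parent survives, so the estate passes to Halina's siblings per stirpes.
Half-blood siblings count for one-half the weight of whole-blood siblings at the initial division.
Dividing 1 in proportion to weights (total weight 9/2): Pelagia (weight 1/2) → 1/9; Ireneusz (weight 1/2) → 1/9; Mieczyslaw (weight 1) → 2/9; Czeslaw (weight 1) → 2/9; Ludmila (weight 1) → 2/9; Danuta (weight 1/2) → 1/9.
Pelagia is living and takes 1/9.
Ireneusz is living and takes 1/9.
Mieczyslaw predeceased; the 2/9 allotted to Mieczyslaw's branch passes to Mieczyslaw's issue by representation.
The 2/9 is divided into 2 equal shares of 1/9 among Franciszka, Zofia.
Franciszka is living and takes 1/9.
Zofia is living and takes 1/9.
Czeslaw is living and takes 2/9.
Ludmila is living and takes 2/9.
Danuta predeceased; the 1/9 allotted to Danuta's branch passes to Danuta's issue by representation.
Oleg is the sole taker at this level and receives the full 1/9.

Czeslaw 2/9; Franciszka 1/9; Ireneusz 1/9; Ludmila 2/9; Oleg 1/9; Pelagia 1/9; Zofia 1/9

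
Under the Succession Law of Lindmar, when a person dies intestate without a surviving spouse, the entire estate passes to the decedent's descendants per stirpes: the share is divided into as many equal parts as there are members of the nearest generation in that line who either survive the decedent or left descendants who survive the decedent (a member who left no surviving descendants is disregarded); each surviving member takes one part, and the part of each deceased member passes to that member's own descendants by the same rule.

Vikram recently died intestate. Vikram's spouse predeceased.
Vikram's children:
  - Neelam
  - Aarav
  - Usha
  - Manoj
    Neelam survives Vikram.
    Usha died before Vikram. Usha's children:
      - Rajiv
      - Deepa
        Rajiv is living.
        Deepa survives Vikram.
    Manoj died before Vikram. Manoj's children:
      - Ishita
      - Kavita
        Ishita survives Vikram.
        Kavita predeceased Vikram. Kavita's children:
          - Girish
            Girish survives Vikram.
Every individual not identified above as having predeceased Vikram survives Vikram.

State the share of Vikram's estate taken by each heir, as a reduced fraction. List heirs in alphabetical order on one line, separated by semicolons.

Aarav 1/4; Deepa 1/8; Girish 1/8; Ishita 1/8; Neelam 1/4; Rajiv 1/8

There is no surviving spouse, so the entire estate passes to Vikram's descendants per stirpes.
The estate is divided into 4 equal shares of 1/4 among Neelam, Aarav, Usha, Manoj.
Neelam is living and takes 1/4.
Aarav is living and takes 1/4.
Usha predeceased; the 1/4 allotted to Usha's branch passes to Usha's issue by representation.
The 1/4 is divided into 2 equal shares of 1/8 among Rajiv, Deepa.
Rajiv is living and takes 1/8.
Deepa is living and takes 1/8.
Manoj predeceased; the 1/4 allotted to Manoj's branch passes to Manoj's issue by representation.
The 1/4 is divided into 2 equal shares of 1/8 among Ishita, Kavita.
Ishita is living and takes 1/8.
Kavita predeceased; the 1/8 allotted to Kavita's branch passes to Kavita's issue by representation.
Girish is the sole taker at this level and receives the full 1/8.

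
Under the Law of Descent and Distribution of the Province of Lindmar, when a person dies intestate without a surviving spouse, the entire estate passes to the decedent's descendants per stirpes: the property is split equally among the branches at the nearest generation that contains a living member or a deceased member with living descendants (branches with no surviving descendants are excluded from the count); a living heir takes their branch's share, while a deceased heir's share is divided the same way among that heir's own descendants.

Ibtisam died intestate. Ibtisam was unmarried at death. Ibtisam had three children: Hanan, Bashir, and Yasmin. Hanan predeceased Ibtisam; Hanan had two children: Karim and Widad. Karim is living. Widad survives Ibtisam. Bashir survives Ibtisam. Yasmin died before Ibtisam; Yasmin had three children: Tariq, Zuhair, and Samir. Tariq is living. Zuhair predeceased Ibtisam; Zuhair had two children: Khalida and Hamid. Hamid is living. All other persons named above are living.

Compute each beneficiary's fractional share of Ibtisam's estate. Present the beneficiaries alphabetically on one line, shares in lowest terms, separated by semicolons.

Bashir 1/3; Hamid 1/18; Karim 1/6; Khalida 1/18; Samir 1/9; Tariq 1/9; Widad 1/6

There is no surviving spouse, so the entire estate passes to Ibtisam's descendants per stirpes.
The estate is divided into 3 equal shares of 1/3 among Hanan, Bashir, Yasmin.
Hanan predeceased; the 1/3 allotted to Hanan's branch passes to Hanan's issue by representation.
The 1/3 is divided into 2 equal shares of 1/6 among Karim, Widad.
Karim is living and takes 1/6.
Widad is living and takes 1/6.
Bashir is living and takes 1/3.
Yasmin predeceased; the 1/3 allotted to Yasmin's branch passes to Yasmin's issue by representation.
The 1/3 is divided into 3 equal shares of 1/9 among Tariq, Zuhair, Samir.
Tariq is living and takes 1/9.
Zuhair predeceased; the 1/9 allotted to Zuhair's branch passes to Zuhair's issue by representation.
The 1/9 is divided into 2 equal shares of 1/18 among Khalida, Hamid.
Khalida is living and takes 1/18.
Hamid is living and takes 1/18.
Samir is living and takes 1/9.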